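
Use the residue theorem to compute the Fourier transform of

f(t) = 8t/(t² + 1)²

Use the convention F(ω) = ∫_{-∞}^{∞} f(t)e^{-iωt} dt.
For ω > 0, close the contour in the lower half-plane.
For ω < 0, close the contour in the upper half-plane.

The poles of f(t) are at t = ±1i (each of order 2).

Let g(z) = f(z)e^{-iωz}; for large |z| the factor e^{-iωz} decays in the lower half-plane when ω > 0 and in the upper half-plane when ω < 0.

Case ω > 0 (lower half-plane, clockwise contour ⇒ F(ω) = -2πi·ΣRes):
  Res_{z = - i} g(z) = 2 \omega e^{- \omega} (pole of order 2)
  F(ω) = -2πi·ΣRes = - 4 i \pi \omega e^{- \omega}

Case ω < 0 (upper half-plane, counterclockwise contour ⇒ F(ω) = +2πi·ΣRes):
  Res_{z = i} g(z) = - 2 \omega e^{\omega} (pole of order 2)
  F(ω) = 2πi·ΣRes = - 4 i \pi \omega e^{\omega}

Both cases combine into a single formula in |ω|:

F(ω) = - 4 i \pi \omega e^{- \left|{\omega}\right|}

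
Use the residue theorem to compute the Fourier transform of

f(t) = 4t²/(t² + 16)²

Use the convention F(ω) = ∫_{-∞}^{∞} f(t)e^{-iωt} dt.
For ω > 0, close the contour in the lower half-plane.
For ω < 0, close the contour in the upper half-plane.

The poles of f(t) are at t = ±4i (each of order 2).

Let g(z) = f(z)e^{-iωz}; for large |z| the factor e^{-iωz} decays in the lower half-plane when ω > 0 and in the upper half-plane when ω < 0.

Case ω > 0 (lower half-plane, clockwise contour ⇒ F(ω) = -2πi·ΣRes):
  Res_{z = - 4 i} g(z) = i \left(\frac{1}{4} - \omega\right) e^{- 4 \omega} (pole of order 2)
  F(ω) = -2πi·ΣRes = \frac{\pi \left(1 - 4 \omega\right) e^{- 4 \omega}}{2}

Case ω < 0 (upper half-plane, counterclockwise contour ⇒ F(ω) = +2πi·ΣRes):
  Res_{z = 4 i} g(z) = i \left(- \omega - \frac{1}{4}\right) e^{4 \omega} (pole of order 2)
  F(ω) = 2πi·ΣRes = \frac{\pi \left(4 \omega + 1\right) e^{4 \omega}}{2}

Both cases combine into a single formula in |ω|:

F(ω) = \frac{\pi \left(1 - 4 \left|{\omega}\right|\right) e^{- 4 \left|{\omega}\right|}}{2}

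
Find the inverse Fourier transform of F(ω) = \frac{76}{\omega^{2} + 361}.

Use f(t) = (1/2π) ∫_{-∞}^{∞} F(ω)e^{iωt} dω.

f(t) = 2 e^{- 19 \left|{t}\right|}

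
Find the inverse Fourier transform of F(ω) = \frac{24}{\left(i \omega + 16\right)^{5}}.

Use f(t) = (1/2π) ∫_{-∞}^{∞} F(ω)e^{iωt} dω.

f(t) = t^{4} e^{- 16 t} u\left(t\right)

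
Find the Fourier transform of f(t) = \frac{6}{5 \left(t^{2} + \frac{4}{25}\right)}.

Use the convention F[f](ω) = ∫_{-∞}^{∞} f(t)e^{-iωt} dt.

F(ω) = 3 \pi e^{- \frac{2 \left|{\omega}\right|}{5}}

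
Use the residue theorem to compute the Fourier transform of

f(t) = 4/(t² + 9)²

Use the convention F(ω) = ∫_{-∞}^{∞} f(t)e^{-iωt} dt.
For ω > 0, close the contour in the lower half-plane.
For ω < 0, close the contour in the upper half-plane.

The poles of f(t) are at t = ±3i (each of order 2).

Let g(z) = f(z)e^{-iωz}; for large |z| the factor e^{-iωz} decays in the lower half-plane when ω > 0 and in the upper half-plane when ω < 0.

Case ω > 0 (lower half-plane, clockwise contour ⇒ F(ω) = -2πi·ΣRes):
  Res_{z = - 3 i} g(z) = \frac{i \left(3 \omega + 1\right) e^{- 3 \omega}}{27} (pole of order 2)
  F(ω) = -2πi·ΣRes = \frac{2 \pi \left(3 \omega + 1\right) e^{- 3 \omega}}{27}

Case ω < 0 (upper half-plane, counterclockwise contour ⇒ F(ω) = +2πi·ΣRes):
  Res_{z = 3 i} g(z) = \frac{i \left(3 \omega - 1\right) e^{3 \omega}}{27} (pole of order 2)
  F(ω) = 2πi·ΣRes = \frac{2 \pi \left(1 - 3 \omega\right) e^{3 \omega}}{27}

Both cases combine into a single formula in |ω|:

F(ω) = \frac{2 \pi \left(3 \left|{\omega}\right| + 1\right) e^{- 3 \left|{\omega}\right|}}{27}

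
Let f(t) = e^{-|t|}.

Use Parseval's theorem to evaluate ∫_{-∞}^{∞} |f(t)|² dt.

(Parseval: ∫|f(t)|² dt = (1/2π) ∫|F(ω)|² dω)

∫|f(t)|² dt = 1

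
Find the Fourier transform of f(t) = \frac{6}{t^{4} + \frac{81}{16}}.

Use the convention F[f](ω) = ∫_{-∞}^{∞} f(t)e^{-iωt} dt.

F(ω) = \frac{16 \pi e^{- \frac{3 \sqrt{2} \left|{\omega}\right|}{4}} \sin{\left(\frac{3 \sqrt{2} \left|{\omega}\right|}{4} + \frac{\pi}{4} \right)}}{9}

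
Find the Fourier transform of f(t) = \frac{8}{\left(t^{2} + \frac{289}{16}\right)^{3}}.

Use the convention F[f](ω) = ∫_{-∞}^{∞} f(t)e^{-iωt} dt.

F(ω) = \frac{64 \pi \left(289 \omega^{2} + 204 \left|{\omega}\right| + 48\right) e^{- \frac{17 \left|{\omega}\right|}{4}}}{1419857}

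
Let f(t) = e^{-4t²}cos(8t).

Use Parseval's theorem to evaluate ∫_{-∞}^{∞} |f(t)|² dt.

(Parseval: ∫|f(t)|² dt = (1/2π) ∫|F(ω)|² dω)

∫|f(t)|² dt = \frac{\sqrt{2} \sqrt{\pi} \left(1 + e^{8}\right)}{8 e^{8}}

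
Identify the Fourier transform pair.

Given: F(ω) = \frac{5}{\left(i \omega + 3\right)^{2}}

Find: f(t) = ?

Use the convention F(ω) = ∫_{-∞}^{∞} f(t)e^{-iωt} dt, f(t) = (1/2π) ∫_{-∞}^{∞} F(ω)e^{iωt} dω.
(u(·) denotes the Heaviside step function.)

f(t) = 5 t e^{- 3 t} u\left(t\right)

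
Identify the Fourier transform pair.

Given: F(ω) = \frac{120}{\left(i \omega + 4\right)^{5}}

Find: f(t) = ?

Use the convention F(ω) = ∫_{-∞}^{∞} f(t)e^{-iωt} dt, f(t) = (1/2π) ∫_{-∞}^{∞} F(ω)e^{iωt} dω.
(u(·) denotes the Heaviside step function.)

f(t) = 5 t^{4} e^{- 4 t} u\left(t\right)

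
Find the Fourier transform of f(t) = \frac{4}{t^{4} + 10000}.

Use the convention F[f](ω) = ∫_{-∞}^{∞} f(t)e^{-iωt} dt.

F(ω) = \frac{\pi e^{- 5 \sqrt{2} \left|{\omega}\right|} \sin{\left(5 \sqrt{2} \left|{\omega}\right| + \frac{\pi}{4} \right)}}{250}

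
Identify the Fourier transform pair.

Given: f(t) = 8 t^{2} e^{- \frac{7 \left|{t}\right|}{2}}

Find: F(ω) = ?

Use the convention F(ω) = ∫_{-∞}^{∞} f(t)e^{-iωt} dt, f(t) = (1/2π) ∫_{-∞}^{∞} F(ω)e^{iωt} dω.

F(ω) = \frac{1792 \left(49 - 12 \omega^{2}\right)}{\left(4 \omega^{2} + 49\right)^{3}}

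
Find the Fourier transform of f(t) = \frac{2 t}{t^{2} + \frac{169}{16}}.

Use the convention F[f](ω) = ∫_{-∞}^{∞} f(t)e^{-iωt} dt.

F(ω) = - 2 i \pi e^{- \frac{13 \left|{\omega}\right|}{4}} \operatorname{sign}{\left(\omega \right)}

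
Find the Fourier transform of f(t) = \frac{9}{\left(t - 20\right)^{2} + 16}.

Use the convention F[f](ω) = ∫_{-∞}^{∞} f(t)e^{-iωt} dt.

F(ω) = \frac{9 \pi e^{- 20 i \omega - 4 \left|{\omega}\right|}}{4}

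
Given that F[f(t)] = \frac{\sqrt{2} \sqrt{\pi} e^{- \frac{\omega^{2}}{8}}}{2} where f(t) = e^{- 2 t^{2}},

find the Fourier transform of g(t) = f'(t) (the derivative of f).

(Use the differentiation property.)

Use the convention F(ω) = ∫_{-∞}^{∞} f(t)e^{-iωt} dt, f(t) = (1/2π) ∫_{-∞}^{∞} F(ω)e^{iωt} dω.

F[g](ω) = \frac{\sqrt{2} i \sqrt{\pi} \omega e^{- \frac{\omega^{2}}{8}}}{2}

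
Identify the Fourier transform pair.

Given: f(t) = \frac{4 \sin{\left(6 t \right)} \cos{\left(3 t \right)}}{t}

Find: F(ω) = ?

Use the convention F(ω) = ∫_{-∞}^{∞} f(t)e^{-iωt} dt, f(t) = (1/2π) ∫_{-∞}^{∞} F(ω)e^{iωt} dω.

F(ω) = \begin{cases} 4 \pi & \text{for}\: \omega > -3 \wedge \omega < 3 \\2 \pi & \text{for}\: \omega > -9 \wedge \omega < 9 \\0 & \text{otherwise} \end{cases}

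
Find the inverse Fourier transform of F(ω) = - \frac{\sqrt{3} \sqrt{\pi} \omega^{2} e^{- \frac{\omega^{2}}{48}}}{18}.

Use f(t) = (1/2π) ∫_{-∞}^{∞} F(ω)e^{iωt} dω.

f(t) = 4 \left(48 t^{2} - 2\right) e^{- 12 t^{2}}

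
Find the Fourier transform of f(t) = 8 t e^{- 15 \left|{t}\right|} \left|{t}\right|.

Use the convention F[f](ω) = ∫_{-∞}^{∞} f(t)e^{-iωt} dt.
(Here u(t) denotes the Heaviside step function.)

F(ω) = \frac{32 i \omega \left(\omega^{2} - 675\right)}{\left(\omega^{2} + 225\right)^{3}}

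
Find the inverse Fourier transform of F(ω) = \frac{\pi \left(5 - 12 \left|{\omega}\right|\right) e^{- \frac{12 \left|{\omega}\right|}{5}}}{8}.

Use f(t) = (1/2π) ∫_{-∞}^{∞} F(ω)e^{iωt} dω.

f(t) = \frac{3 t^{2}}{\left(t^{2} + \frac{144}{25}\right)^{2}}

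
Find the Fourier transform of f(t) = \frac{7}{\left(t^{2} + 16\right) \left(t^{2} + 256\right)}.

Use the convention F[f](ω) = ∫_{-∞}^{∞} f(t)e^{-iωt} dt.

F(ω) = \frac{7 \pi \left(4 e^{12 \left|{\omega}\right|} - 1\right) e^{- 16 \left|{\omega}\right|}}{3840}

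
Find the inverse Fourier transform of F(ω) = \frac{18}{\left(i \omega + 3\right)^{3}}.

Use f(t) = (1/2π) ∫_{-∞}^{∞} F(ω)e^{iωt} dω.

f(t) = 9 t^{2} e^{- 3 t} u\left(t\right)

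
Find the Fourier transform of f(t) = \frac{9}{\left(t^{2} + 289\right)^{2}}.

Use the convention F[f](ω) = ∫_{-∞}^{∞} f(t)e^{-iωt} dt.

F(ω) = \frac{9 \pi \left(17 \left|{\omega}\right| + 1\right) e^{- 17 \left|{\omega}\right|}}{9826}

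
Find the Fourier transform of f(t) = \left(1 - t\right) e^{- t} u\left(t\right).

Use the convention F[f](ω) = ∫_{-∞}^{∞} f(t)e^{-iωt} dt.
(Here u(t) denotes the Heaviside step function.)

F(ω) = \frac{i \omega}{- \omega^{2} + 2 i \omega + 1}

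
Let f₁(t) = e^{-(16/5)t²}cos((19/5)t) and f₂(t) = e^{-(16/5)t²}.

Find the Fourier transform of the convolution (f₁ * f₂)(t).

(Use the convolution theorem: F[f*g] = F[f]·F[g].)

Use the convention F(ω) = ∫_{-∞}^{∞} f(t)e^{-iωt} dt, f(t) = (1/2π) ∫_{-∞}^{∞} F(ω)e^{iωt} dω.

F[f₁*f₂](ω) = \frac{5 \pi \left(e^{\frac{19 \omega}{16}} + 1\right) e^{- \frac{5 \omega^{2}}{32} - \frac{19 \omega}{32} - \frac{361}{320}}}{32}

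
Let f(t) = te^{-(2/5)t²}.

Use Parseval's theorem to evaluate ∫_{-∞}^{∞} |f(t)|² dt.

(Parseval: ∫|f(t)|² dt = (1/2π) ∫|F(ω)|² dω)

∫|f(t)|² dt = \frac{5 \sqrt{5} \sqrt{\pi}}{16}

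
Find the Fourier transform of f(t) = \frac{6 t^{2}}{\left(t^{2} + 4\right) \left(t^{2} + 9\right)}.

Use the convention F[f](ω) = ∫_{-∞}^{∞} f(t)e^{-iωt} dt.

F(ω) = \frac{6 \pi \left(3 - 2 e^{\left|{\omega}\right|}\right) e^{- 3 \left|{\omega}\right|}}{5}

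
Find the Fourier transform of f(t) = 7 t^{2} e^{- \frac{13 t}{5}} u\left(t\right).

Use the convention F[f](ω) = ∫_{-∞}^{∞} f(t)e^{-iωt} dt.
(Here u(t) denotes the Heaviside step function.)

F(ω) = \frac{1750}{\left(5 i \omega + 13\right)^{3}}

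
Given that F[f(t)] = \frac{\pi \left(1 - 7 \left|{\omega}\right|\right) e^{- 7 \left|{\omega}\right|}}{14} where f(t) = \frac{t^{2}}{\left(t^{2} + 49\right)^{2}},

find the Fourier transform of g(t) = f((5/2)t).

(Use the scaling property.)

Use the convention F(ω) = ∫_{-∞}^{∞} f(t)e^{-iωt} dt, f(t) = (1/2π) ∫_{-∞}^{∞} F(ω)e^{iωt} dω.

F[g](ω) = \frac{\pi \left(5 - 14 \left|{\omega}\right|\right) e^{- \frac{14 \left|{\omega}\right|}{5}}}{175}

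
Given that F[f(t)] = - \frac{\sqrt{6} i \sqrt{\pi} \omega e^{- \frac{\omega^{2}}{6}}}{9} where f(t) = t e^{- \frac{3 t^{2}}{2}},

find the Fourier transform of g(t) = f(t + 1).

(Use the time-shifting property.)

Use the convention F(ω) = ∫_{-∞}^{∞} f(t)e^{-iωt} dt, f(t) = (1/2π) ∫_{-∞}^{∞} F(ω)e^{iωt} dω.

F[g](ω) = - \frac{\sqrt{6} i \sqrt{\pi} \omega e^{- \omega \left(\frac{\omega}{6} - i\right)}}{9}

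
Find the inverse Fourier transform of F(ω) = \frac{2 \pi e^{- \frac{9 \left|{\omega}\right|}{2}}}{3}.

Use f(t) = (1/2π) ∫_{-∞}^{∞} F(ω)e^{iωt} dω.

f(t) = \frac{3}{t^{2} + \frac{81}{4}}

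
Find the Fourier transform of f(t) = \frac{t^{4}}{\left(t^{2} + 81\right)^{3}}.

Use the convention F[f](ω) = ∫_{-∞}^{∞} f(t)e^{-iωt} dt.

F(ω) = \frac{\pi \left(27 \omega^{2} - 15 \left|{\omega}\right| + 1\right) e^{- 9 \left|{\omega}\right|}}{24}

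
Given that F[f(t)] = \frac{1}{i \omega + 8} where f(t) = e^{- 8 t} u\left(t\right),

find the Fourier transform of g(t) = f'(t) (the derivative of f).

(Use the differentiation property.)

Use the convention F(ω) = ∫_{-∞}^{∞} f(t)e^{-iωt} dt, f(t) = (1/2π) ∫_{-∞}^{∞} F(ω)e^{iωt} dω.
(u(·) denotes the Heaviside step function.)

F[g](ω) = \frac{\omega}{\omega - 8 i}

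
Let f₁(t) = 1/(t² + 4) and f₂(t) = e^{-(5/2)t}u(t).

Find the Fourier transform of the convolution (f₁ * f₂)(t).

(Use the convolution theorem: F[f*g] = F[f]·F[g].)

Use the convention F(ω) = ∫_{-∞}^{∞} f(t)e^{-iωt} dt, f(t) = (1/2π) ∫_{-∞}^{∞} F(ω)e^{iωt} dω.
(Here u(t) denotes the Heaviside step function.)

F[f₁*f₂](ω) = \frac{\pi e^{- 2 \left|{\omega}\right|}}{2 i \omega + 5}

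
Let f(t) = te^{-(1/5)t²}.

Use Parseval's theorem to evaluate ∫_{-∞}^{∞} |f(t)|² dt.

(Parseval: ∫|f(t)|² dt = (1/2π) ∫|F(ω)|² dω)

∫|f(t)|² dt = \frac{5 \sqrt{10} \sqrt{\pi}}{8}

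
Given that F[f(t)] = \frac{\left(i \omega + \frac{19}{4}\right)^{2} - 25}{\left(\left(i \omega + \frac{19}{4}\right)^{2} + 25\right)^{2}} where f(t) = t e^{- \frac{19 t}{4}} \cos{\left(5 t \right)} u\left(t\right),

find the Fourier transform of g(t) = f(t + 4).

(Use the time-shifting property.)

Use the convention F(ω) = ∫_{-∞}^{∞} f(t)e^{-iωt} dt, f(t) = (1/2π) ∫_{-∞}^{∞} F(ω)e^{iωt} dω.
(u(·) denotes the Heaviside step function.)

F[g](ω) = \frac{16 \left(\left(4 i \omega + 19\right)^{2} - 400\right) e^{4 i \omega}}{\left(\left(4 i \omega + 19\right)^{2} + 400\right)^{2}}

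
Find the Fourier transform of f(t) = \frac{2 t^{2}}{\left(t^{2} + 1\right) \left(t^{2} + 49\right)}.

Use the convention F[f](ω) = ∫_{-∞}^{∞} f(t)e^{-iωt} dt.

F(ω) = \frac{\pi \left(7 - e^{6 \left|{\omega}\right|}\right) e^{- 7 \left|{\omega}\right|}}{24}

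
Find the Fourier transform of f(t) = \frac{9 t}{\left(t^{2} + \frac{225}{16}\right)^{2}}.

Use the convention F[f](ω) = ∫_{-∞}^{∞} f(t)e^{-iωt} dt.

F(ω) = - \frac{6 i \pi \omega e^{- \frac{15 \left|{\omega}\right|}{4}}}{5}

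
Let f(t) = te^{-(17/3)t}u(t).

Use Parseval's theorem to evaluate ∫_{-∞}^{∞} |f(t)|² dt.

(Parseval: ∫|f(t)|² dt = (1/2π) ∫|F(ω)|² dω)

∫|f(t)|² dt = \frac{27}{19652}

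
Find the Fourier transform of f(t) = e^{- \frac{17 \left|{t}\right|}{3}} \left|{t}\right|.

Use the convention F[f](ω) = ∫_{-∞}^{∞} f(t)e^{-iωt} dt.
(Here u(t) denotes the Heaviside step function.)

F(ω) = \frac{18 \left(289 - 9 \omega^{2}\right)}{\left(9 \omega^{2} + 289\right)^{2}}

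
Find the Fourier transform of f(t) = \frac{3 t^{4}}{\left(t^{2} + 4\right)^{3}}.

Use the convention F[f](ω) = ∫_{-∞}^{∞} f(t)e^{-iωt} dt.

F(ω) = \frac{3 \pi \left(4 \omega^{2} - 10 \left|{\omega}\right| + 3\right) e^{- 2 \left|{\omega}\right|}}{16}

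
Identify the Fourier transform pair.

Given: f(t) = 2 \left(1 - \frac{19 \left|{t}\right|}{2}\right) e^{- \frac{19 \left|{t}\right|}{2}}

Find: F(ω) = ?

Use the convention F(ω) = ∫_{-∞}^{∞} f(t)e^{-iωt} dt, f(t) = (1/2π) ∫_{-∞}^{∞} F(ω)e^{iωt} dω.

F(ω) = \frac{1216 \omega^{2}}{\left(4 \omega^{2} + 361\right)^{2}}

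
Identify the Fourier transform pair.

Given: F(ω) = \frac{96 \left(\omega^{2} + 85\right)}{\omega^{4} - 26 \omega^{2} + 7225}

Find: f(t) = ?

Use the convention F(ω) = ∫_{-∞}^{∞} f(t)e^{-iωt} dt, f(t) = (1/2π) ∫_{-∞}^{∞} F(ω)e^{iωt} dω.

f(t) = 8 e^{- 6 \left|{t}\right|} \cos{\left(7 t \right)}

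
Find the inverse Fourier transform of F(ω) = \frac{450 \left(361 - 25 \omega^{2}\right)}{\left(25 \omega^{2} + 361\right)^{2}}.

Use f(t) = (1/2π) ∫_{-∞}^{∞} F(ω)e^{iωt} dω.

f(t) = 9 e^{- \frac{19 \left|{t}\right|}{5}} \left|{t}\right|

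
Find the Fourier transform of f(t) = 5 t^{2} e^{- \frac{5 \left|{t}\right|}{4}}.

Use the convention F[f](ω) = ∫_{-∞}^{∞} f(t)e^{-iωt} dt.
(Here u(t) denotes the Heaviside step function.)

F(ω) = \frac{6400 \left(25 - 48 \omega^{2}\right)}{\left(16 \omega^{2} + 25\right)^{3}}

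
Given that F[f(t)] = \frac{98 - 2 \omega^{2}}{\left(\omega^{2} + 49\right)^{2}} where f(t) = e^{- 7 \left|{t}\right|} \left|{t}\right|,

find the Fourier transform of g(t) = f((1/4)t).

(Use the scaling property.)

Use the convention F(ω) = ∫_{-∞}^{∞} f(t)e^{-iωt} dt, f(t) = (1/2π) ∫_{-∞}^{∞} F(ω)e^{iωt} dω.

F[g](ω) = \frac{8 \left(49 - 16 \omega^{2}\right)}{\left(16 \omega^{2} + 49\right)^{2}}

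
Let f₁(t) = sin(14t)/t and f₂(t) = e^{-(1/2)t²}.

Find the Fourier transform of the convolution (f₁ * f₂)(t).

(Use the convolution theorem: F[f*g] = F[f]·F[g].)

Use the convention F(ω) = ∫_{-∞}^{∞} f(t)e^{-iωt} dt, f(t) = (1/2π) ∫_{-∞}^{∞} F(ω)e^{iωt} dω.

F[f₁*f₂](ω) = \begin{cases} \sqrt{2} \pi^{\frac{3}{2}} e^{- \frac{\omega^{2}}{2}} & \text{for}\: \omega > -14 \wedge \omega < 14 \\0 & \text{otherwise} \end{cases}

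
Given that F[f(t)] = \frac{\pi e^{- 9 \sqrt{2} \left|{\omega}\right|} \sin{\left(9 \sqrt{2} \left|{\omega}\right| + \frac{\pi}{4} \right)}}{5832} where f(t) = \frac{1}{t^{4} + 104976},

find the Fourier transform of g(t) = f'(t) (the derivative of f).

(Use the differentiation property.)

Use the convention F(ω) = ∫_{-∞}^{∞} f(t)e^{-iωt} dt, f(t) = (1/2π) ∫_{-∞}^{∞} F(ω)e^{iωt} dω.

F[g](ω) = \frac{i \pi \omega e^{- 9 \sqrt{2} \left|{\omega}\right|} \sin{\left(9 \sqrt{2} \left|{\omega}\right| + \frac{\pi}{4} \right)}}{5832}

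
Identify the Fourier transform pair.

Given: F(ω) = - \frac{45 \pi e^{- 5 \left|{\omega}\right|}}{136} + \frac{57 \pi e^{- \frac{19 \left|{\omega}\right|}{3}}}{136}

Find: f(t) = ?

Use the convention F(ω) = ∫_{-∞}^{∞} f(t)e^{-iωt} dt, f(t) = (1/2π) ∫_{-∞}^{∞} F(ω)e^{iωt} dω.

f(t) = \frac{t^{2}}{\left(t^{2} + 25\right) \left(t^{2} + \frac{361}{9}\right)}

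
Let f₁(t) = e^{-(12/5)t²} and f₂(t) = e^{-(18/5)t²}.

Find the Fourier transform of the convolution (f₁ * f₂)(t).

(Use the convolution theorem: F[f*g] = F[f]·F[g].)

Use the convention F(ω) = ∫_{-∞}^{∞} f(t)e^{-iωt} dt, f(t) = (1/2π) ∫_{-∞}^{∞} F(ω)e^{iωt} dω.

F[f₁*f₂](ω) = \frac{5 \sqrt{6} \pi e^{- \frac{25 \omega^{2}}{144}}}{36}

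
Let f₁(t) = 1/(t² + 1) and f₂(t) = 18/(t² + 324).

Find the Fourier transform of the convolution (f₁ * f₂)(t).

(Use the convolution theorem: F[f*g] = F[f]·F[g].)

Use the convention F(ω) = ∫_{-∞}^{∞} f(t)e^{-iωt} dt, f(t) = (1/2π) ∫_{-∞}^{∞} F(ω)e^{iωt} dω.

F[f₁*f₂](ω) = \pi^{2} e^{- 19 \left|{\omega}\right|}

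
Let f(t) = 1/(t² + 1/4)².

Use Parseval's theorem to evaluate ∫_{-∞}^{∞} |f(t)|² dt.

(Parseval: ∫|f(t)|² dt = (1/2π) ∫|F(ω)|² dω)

∫|f(t)|² dt = 40 \pi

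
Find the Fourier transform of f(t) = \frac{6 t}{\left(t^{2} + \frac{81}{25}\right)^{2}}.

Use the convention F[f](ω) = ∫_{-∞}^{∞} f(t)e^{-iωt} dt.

F(ω) = - \frac{5 i \pi \omega e^{- \frac{9 \left|{\omega}\right|}{5}}}{3}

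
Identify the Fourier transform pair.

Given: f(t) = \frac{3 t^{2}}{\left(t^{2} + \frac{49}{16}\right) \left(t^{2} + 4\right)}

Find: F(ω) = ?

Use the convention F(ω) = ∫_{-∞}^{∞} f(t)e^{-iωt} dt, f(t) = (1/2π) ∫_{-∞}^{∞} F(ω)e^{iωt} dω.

F(ω) = \frac{32 \pi e^{- 2 \left|{\omega}\right|}}{5} - \frac{28 \pi e^{- \frac{7 \left|{\omega}\right|}{4}}}{5}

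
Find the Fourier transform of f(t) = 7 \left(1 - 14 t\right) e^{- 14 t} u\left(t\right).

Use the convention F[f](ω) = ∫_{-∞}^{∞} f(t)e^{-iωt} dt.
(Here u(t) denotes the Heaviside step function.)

F(ω) = \frac{7 i \omega}{- \omega^{2} + 28 i \omega + 196}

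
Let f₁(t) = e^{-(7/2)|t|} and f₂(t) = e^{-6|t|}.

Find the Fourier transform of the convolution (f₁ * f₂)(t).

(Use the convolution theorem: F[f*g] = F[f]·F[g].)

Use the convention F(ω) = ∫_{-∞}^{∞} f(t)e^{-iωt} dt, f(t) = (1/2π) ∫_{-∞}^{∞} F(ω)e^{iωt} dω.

F[f₁*f₂](ω) = \frac{336}{\left(\omega^{2} + 36\right) \left(4 \omega^{2} + 49\right)}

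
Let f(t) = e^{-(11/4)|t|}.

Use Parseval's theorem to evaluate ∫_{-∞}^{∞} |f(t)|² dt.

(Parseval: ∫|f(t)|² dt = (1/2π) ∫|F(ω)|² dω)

∫|f(t)|² dt = \frac{4}{11}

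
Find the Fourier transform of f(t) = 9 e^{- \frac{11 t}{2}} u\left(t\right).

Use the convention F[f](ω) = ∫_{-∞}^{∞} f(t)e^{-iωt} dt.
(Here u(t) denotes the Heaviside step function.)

F(ω) = \frac{18}{2 i \omega + 11}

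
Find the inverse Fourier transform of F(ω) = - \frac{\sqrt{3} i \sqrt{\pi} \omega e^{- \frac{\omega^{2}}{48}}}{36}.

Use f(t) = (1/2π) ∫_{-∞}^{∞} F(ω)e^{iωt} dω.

f(t) = 4 t e^{- 12 t^{2}}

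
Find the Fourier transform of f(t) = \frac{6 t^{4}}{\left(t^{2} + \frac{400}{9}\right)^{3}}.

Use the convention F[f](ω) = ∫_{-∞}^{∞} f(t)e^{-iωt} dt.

F(ω) = \frac{\pi \left(400 \omega^{2} - 300 \left|{\omega}\right| + 27\right) e^{- \frac{20 \left|{\omega}\right|}{3}}}{80}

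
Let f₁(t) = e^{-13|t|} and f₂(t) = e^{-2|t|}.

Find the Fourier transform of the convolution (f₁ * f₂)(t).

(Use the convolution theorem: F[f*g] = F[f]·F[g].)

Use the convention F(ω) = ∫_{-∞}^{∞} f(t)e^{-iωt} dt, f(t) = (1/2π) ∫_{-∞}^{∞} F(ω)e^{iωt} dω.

F[f₁*f₂](ω) = \frac{104}{\left(\omega^{2} + 4\right) \left(\omega^{2} + 169\right)}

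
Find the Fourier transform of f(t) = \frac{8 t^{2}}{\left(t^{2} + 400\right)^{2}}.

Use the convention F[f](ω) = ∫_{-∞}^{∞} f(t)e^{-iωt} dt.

F(ω) = \frac{\pi \left(1 - 20 \left|{\omega}\right|\right) e^{- 20 \left|{\omega}\right|}}{5}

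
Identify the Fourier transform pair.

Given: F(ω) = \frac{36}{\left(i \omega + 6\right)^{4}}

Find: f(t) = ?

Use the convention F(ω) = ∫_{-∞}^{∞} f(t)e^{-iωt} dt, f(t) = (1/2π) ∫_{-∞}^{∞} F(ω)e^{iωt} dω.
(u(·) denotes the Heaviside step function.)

f(t) = 6 t^{3} e^{- 6 t} u\left(t\right)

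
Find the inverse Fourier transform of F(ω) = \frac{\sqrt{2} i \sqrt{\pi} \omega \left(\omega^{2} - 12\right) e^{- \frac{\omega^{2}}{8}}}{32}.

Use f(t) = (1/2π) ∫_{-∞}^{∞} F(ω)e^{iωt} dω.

f(t) = 4 t^{3} e^{- 2 t^{2}}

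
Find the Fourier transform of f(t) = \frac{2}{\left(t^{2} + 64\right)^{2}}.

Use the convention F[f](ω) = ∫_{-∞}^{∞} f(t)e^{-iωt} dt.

F(ω) = \frac{\pi \left(8 \left|{\omega}\right| + 1\right) e^{- 8 \left|{\omega}\right|}}{512}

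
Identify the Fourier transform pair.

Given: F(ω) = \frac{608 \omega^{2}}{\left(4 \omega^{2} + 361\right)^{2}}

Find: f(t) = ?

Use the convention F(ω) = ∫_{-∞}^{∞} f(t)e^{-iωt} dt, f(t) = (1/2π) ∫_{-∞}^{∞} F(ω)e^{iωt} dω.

f(t) = \left(1 - \frac{19 \left|{t}\right|}{2}\right) e^{- \frac{19 \left|{t}\right|}{2}}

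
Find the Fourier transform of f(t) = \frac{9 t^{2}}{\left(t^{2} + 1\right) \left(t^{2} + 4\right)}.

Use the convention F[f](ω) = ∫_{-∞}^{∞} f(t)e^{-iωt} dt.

F(ω) = 3 \pi \left(2 - e^{\left|{\omega}\right|}\right) e^{- 2 \left|{\omega}\right|}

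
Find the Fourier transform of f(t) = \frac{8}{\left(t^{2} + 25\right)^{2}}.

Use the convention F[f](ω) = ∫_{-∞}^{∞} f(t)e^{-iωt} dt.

F(ω) = \frac{4 \pi \left(5 \left|{\omega}\right| + 1\right) e^{- 5 \left|{\omega}\right|}}{125}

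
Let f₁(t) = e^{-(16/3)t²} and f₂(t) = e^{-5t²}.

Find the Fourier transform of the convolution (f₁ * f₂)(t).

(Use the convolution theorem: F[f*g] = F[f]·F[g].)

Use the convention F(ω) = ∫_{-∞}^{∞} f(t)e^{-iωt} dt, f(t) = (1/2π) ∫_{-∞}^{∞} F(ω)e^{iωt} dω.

F[f₁*f₂](ω) = \frac{\sqrt{15} \pi e^{- \frac{31 \omega^{2}}{320}}}{20}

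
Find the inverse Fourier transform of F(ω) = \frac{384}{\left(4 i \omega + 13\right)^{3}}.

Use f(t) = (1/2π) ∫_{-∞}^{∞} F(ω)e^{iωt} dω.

f(t) = 3 t^{2} e^{- \frac{13 t}{4}} u\left(t\right)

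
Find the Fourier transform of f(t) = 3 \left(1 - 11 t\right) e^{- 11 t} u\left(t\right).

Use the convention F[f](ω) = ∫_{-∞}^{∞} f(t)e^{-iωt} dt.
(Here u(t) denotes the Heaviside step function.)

F(ω) = \frac{3 i \omega}{- \omega^{2} + 22 i \omega + 121}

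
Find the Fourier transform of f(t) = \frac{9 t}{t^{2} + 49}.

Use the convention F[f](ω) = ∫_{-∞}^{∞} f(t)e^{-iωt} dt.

F(ω) = - 9 i \pi e^{- 7 \left|{\omega}\right|} \operatorname{sign}{\left(\omega \right)}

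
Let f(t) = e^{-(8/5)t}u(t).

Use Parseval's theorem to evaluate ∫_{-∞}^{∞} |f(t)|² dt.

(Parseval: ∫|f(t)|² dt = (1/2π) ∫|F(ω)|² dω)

∫|f(t)|² dt = \frac{5}{16}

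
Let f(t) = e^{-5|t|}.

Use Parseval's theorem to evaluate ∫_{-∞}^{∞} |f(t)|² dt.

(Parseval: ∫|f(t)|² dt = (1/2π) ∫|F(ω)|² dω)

∫|f(t)|² dt = \frac{1}{5}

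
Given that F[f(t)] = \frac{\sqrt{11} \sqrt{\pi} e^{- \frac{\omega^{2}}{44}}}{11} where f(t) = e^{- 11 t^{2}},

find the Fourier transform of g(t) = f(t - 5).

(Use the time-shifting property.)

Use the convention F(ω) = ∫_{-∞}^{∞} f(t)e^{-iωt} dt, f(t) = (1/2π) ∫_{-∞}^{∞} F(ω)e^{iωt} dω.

F[g](ω) = \frac{\sqrt{11} \sqrt{\pi} e^{- \frac{\omega \left(\omega + 220 i\right)}{44}}}{11}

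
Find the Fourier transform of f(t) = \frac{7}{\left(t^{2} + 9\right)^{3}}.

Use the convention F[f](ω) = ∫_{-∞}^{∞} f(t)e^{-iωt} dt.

F(ω) = \frac{7 \pi \left(3 \omega^{2} + 3 \left|{\omega}\right| + 1\right) e^{- 3 \left|{\omega}\right|}}{648}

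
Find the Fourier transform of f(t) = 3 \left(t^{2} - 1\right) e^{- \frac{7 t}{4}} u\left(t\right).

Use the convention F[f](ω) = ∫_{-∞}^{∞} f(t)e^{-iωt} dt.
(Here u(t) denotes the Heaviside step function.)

F(ω) = \frac{12 \left(128 i \omega - \left(4 i \omega + 7\right)^{3} + 224\right)}{\left(4 i \omega + 7\right)^{4}}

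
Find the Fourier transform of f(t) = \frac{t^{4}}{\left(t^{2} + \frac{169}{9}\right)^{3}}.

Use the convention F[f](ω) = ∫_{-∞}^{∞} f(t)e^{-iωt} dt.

F(ω) = \frac{\pi \left(169 \omega^{2} - 195 \left|{\omega}\right| + 27\right) e^{- \frac{13 \left|{\omega}\right|}{3}}}{312}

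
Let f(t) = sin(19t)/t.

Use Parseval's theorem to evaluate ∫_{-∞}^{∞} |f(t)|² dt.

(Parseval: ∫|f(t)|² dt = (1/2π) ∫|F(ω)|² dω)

∫|f(t)|² dt = 19 \pi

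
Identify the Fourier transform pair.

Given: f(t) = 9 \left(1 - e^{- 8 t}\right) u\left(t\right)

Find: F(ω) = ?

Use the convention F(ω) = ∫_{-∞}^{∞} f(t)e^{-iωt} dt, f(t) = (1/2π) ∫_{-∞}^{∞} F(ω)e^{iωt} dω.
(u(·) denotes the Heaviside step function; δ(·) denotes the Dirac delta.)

F(ω) = 9 \pi \delta\left(\omega\right) - \frac{72 i}{\omega \left(i \omega + 8\right)}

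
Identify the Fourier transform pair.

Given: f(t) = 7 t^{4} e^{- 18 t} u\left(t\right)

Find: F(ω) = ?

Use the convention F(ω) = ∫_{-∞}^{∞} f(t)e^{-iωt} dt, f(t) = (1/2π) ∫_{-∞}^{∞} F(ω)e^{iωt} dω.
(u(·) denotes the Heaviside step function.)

F(ω) = \frac{168}{\left(i \omega + 18\right)^{5}}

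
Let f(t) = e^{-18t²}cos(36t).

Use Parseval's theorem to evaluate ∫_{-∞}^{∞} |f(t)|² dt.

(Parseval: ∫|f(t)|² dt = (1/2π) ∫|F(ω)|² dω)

∫|f(t)|² dt = \frac{\sqrt{\pi} \left(1 + e^{36}\right)}{12 e^{36}}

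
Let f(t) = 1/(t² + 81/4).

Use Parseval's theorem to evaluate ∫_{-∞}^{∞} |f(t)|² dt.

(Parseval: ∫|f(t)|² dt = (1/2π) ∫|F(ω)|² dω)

∫|f(t)|² dt = \frac{4 \pi}{729}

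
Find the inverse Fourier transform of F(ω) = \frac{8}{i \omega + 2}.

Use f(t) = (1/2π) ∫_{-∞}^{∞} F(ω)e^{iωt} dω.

f(t) = 8 e^{- 2 t} u\left(t\right)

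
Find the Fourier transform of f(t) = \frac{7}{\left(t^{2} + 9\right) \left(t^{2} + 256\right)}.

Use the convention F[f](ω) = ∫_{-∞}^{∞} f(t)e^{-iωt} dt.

F(ω) = \frac{7 \pi \left(16 e^{13 \left|{\omega}\right|} - 3\right) e^{- 16 \left|{\omega}\right|}}{11856}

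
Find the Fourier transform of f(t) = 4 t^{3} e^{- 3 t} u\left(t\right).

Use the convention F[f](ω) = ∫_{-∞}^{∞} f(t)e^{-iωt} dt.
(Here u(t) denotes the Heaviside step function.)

F(ω) = \frac{24}{\left(i \omega + 3\right)^{4}}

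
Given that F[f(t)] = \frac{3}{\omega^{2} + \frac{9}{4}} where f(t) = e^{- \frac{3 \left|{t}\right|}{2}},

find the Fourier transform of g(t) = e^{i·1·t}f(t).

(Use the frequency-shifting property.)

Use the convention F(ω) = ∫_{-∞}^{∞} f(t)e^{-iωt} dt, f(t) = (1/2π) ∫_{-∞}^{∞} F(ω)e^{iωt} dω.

F[g](ω) = \frac{12}{4 \left(\omega - 1\right)^{2} + 9}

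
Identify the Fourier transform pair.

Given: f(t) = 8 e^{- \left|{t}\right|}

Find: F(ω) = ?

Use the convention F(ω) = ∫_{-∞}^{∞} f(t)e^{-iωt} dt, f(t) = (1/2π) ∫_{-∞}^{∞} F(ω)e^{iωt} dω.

F(ω) = \frac{16}{\omega^{2} + 1}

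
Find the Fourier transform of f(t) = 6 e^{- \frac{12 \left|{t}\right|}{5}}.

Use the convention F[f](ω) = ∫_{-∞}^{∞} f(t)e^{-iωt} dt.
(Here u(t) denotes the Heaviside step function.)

F(ω) = \frac{720}{25 \omega^{2} + 144}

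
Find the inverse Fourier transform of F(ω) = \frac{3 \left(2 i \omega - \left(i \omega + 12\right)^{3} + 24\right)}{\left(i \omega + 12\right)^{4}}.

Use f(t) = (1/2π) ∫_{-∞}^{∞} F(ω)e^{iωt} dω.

f(t) = 3 \left(t^{2} - 1\right) e^{- 12 t} u\left(t\right)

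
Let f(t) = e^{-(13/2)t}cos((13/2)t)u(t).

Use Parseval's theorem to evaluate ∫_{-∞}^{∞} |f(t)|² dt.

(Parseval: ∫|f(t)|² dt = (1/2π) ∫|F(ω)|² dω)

∫|f(t)|² dt = \frac{3}{52}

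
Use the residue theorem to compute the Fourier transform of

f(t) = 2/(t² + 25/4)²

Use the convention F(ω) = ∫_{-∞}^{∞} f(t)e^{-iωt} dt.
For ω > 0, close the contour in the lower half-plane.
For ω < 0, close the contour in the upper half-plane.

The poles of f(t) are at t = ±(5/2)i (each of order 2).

Let g(z) = f(z)e^{-iωz}; for large |z| the factor e^{-iωz} decays in the lower half-plane when ω > 0 and in the upper half-plane when ω < 0.

Case ω > 0 (lower half-plane, clockwise contour ⇒ F(ω) = -2πi·ΣRes):
  Res_{z = - \frac{5 i}{2}} g(z) = \frac{2 i \left(5 \omega + 2\right) e^{- \frac{5 \omega}{2}}}{125} (pole of order 2)
  F(ω) = -2πi·ΣRes = \frac{4 \pi \left(5 \omega + 2\right) e^{- \frac{5 \omega}{2}}}{125}

Case ω < 0 (upper half-plane, counterclockwise contour ⇒ F(ω) = +2πi·ΣRes):
  Res_{z = \frac{5 i}{2}} g(z) = \frac{2 i \left(5 \omega - 2\right) e^{\frac{5 \omega}{2}}}{125} (pole of order 2)
  F(ω) = 2πi·ΣRes = \frac{4 \pi \left(2 - 5 \omega\right) e^{\frac{5 \omega}{2}}}{125}

Both cases combine into a single formula in |ω|:

F(ω) = \frac{4 \pi \left(5 \left|{\omega}\right| + 2\right) e^{- \frac{5 \left|{\omega}\right|}{2}}}{125}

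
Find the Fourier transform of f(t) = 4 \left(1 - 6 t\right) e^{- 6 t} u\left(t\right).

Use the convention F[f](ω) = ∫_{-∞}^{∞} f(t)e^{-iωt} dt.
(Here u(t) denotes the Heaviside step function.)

F(ω) = \frac{4 i \omega}{- \omega^{2} + 12 i \omega + 36}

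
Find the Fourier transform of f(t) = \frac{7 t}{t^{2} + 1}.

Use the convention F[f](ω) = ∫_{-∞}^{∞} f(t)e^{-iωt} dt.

F(ω) = - 7 i \pi e^{- \left|{\omega}\right|} \operatorname{sign}{\left(\omega \right)}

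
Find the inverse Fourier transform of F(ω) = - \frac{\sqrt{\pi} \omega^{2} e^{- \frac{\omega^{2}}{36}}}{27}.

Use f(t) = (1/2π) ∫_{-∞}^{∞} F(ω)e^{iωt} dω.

f(t) = \left(36 t^{2} - 2\right) e^{- 9 t^{2}}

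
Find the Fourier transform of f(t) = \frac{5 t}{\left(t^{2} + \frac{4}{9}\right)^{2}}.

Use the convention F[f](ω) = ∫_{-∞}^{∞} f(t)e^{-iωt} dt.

F(ω) = - \frac{15 i \pi \omega e^{- \frac{2 \left|{\omega}\right|}{3}}}{4}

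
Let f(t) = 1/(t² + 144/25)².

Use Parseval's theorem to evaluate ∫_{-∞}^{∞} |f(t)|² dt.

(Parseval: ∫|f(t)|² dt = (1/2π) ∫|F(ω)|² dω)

∫|f(t)|² dt = \frac{390625 \pi}{573308928}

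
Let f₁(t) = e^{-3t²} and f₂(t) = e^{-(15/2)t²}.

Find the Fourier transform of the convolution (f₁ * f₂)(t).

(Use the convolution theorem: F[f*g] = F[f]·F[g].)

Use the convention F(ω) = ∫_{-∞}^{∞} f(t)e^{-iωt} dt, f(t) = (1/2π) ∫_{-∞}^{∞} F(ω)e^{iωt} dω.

F[f₁*f₂](ω) = \frac{\sqrt{10} \pi e^{- \frac{7 \omega^{2}}{60}}}{15}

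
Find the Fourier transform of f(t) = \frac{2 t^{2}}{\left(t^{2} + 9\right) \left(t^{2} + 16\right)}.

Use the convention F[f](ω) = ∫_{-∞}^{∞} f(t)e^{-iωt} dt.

F(ω) = \frac{2 \pi \left(4 - 3 e^{\left|{\omega}\right|}\right) e^{- 4 \left|{\omega}\right|}}{7}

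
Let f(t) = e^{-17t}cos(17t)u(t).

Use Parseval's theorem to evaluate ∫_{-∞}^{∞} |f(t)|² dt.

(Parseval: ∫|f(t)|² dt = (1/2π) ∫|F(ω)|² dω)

∫|f(t)|² dt = \frac{3}{136}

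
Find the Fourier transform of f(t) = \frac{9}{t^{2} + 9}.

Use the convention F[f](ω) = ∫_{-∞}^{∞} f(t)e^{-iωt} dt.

F(ω) = 3 \pi e^{- 3 \left|{\omega}\right|}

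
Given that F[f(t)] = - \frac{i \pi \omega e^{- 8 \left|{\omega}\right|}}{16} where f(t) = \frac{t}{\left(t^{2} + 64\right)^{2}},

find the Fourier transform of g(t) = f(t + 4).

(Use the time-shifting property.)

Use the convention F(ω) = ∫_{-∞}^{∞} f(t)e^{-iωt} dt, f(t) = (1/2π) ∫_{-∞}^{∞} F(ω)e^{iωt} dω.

F[g](ω) = - \frac{i \pi \omega e^{4 i \omega - 8 \left|{\omega}\right|}}{16}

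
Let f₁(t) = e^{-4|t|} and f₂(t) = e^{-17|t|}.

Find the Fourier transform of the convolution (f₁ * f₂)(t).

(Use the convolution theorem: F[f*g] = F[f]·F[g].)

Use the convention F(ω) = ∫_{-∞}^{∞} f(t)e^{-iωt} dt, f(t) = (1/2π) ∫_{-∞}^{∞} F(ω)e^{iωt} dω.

F[f₁*f₂](ω) = \frac{272}{\left(\omega^{2} + 16\right) \left(\omega^{2} + 289\right)}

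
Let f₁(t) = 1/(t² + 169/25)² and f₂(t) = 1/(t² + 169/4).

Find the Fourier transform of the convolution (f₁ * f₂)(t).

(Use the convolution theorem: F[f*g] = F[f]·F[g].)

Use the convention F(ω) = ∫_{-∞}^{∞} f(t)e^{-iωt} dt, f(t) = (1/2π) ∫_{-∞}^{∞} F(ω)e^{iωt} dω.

F[f₁*f₂](ω) = \frac{25 \pi^{2} \left(13 \left|{\omega}\right| + 5\right) e^{- \frac{91 \left|{\omega}\right|}{10}}}{28561}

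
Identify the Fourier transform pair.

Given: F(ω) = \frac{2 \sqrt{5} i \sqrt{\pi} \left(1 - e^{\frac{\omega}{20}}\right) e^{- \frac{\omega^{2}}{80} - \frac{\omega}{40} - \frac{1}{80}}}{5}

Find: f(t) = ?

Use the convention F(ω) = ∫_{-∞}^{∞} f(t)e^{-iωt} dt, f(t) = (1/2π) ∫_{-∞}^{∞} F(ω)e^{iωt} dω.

f(t) = 8 e^{- 20 t^{2}} \sin{\left(t \right)}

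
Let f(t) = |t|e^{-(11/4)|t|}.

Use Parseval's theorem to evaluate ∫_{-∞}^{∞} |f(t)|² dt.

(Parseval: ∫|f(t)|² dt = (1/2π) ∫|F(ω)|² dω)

∫|f(t)|² dt = \frac{32}{1331}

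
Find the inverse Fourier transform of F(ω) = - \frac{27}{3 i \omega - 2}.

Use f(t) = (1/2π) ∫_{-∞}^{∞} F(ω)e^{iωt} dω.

f(t) = 9 e^{\frac{2 t}{3}} u\left(- t\right)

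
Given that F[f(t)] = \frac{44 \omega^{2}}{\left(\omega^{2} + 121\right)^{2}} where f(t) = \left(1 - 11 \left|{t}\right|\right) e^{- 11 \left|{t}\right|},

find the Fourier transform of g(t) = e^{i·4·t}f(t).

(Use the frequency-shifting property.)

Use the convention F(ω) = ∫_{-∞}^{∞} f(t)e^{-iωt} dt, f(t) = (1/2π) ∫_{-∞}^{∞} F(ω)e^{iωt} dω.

F[g](ω) = \frac{44 \left(\omega - 4\right)^{2}}{\left(\left(\omega - 4\right)^{2} + 121\right)^{2}}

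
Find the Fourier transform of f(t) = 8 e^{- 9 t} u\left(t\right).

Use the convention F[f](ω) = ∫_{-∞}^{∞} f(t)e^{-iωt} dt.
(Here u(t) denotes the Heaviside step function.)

F(ω) = \frac{8}{i \omega + 9}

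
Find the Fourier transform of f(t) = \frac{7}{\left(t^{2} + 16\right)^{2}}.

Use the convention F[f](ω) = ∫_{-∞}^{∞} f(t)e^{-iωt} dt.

F(ω) = \frac{7 \pi \left(4 \left|{\omega}\right| + 1\right) e^{- 4 \left|{\omega}\right|}}{128}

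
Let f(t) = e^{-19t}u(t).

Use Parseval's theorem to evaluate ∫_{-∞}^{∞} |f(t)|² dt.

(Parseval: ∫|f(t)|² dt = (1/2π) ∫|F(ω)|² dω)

∫|f(t)|² dt = \frac{1}{38}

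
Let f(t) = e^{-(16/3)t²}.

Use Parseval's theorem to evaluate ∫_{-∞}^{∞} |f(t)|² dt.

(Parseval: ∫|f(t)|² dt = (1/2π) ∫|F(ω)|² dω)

∫|f(t)|² dt = \frac{\sqrt{6} \sqrt{\pi}}{8}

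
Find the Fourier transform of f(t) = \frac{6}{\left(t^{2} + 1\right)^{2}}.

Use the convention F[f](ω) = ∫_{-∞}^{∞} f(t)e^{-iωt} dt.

F(ω) = 3 \pi \left(\left|{\omega}\right| + 1\right) e^{- \left|{\omega}\right|}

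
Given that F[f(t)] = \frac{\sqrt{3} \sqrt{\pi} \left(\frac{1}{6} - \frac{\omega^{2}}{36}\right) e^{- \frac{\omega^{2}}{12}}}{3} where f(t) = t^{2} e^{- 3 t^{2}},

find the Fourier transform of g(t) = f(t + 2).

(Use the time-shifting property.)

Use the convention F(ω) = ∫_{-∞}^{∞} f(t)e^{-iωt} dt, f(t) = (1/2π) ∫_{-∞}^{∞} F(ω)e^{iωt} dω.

F[g](ω) = \frac{\sqrt{3} \sqrt{\pi} \left(6 - \omega^{2}\right) e^{\frac{\omega \left(- \omega + 24 i\right)}{12}}}{108}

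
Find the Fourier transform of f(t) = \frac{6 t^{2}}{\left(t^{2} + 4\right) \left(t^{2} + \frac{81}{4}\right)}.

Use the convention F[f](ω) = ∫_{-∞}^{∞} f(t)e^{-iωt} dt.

F(ω) = - \frac{48 \pi e^{- 2 \left|{\omega}\right|}}{65} + \frac{108 \pi e^{- \frac{9 \left|{\omega}\right|}{2}}}{65}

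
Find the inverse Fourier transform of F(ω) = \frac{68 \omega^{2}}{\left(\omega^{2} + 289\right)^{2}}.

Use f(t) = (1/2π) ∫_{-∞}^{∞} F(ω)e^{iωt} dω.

f(t) = \left(1 - 17 \left|{t}\right|\right) e^{- 17 \left|{t}\right|}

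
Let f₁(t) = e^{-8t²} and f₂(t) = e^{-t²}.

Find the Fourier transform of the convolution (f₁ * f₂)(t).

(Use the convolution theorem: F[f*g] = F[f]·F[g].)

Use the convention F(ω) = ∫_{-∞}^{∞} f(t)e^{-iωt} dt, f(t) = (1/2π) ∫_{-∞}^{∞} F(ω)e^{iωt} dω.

F[f₁*f₂](ω) = \frac{\sqrt{2} \pi e^{- \frac{9 \omega^{2}}{32}}}{4}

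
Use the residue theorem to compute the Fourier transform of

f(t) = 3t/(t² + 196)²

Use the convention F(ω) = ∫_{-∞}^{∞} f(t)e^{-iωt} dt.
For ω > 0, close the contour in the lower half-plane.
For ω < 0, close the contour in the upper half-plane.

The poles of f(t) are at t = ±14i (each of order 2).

Let g(z) = f(z)e^{-iωz}; for large |z| the factor e^{-iωz} decays in the lower half-plane when ω > 0 and in the upper half-plane when ω < 0.

Case ω > 0 (lower half-plane, clockwise contour ⇒ F(ω) = -2πi·ΣRes):
  Res_{z = - 14 i} g(z) = \frac{3 \omega e^{- 14 \omega}}{56} (pole of order 2)
  F(ω) = -2πi·ΣRes = - \frac{3 i \pi \omega e^{- 14 \omega}}{28}

Case ω < 0 (upper half-plane, counterclockwise contour ⇒ F(ω) = +2πi·ΣRes):
  Res_{z = 14 i} g(z) = - \frac{3 \omega e^{14 \omega}}{56} (pole of order 2)
  F(ω) = 2πi·ΣRes = - \frac{3 i \pi \omega e^{14 \omega}}{28}

Both cases combine into a single formula in |ω|:

F(ω) = - \frac{3 i \pi \omega e^{- 14 \left|{\omega}\right|}}{28}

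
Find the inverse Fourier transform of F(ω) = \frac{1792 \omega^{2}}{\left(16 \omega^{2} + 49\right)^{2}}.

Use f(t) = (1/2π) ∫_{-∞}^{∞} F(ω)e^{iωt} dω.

f(t) = \left(1 - \frac{7 \left|{t}\right|}{4}\right) e^{- \frac{7 \left|{t}\right|}{4}}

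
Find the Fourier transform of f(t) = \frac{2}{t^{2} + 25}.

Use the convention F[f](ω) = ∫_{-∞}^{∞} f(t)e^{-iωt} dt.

F(ω) = \frac{2 \pi e^{- 5 \left|{\omega}\right|}}{5}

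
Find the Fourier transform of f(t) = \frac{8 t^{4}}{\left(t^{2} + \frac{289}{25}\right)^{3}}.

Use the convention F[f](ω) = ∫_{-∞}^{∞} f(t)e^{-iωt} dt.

F(ω) = \frac{\pi \left(289 \omega^{2} - 425 \left|{\omega}\right| + 75\right) e^{- \frac{17 \left|{\omega}\right|}{5}}}{85}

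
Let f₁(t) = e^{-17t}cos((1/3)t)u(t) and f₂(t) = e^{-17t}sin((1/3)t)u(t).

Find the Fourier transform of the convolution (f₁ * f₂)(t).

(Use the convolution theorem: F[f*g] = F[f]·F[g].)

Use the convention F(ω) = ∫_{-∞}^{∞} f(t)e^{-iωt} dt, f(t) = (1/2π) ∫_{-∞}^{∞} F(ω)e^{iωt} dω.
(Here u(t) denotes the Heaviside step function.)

F[f₁*f₂](ω) = \frac{27 \left(i \omega + 17\right)}{\left(9 \left(i \omega + 17\right)^{2} + 1\right)^{2}}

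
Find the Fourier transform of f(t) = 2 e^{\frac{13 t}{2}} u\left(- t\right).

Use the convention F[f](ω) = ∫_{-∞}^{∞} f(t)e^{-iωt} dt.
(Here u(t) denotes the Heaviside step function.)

F(ω) = - \frac{4}{2 i \omega - 13}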